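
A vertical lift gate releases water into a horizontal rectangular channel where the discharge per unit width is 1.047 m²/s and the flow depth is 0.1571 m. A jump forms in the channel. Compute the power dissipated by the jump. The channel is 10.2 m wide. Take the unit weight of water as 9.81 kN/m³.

V₁ = q/y₁ = 1.047/0.1571 = 6.665 m/s. Fr₁ = V₁/√(g·y₁) = 6.665/√(9.81×0.1571) = 5.368.
Bélanger equation: y₂/y₁ = ½[√(1 + 8Fr₁²) − 1] = ½[√231.56 − 1] = 7.109.
y₂ = 7.109 × 0.1571 = 1.117 m.
Head loss: ΔE = (y₂ − y₁)³/(4y₁y₂) = (1.117 − 0.1571)³/(4×0.1571×1.117) = 0.8838/0.7018 = 1.259 m.
Q = q·b = 1.047 × 10.2 = 10.68 m³/s. P = γ·Q·ΔE = 9.81 × 10.68 × 1.259 = 131.9 kW.

P = 131.9 kW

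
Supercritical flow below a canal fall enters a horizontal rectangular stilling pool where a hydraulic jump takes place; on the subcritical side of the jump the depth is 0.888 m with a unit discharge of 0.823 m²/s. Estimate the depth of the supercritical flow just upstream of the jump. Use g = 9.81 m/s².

y₁ = 0.150 m

V₂ = q/y₂ = 0.823/0.888 = 0.927 m/s; Fr₂ = V₂/√(g·y₂) = 0.314.
Since the conjugate-depth ratio holds either way, y₁/y₂ = ½[√(1 + 8Fr₂²) − 1] = ½[√1.789 − 1] = 0.169.
y₁ = 0.169 × 0.888 = 0.150 m.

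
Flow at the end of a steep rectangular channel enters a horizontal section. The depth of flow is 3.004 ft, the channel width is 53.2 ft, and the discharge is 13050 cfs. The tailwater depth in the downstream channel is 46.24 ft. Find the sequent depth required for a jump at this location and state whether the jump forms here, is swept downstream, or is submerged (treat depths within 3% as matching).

y₂ = 33.80 ft; the jump is submerged

q = Q/b = 13050/53.2 = 245.3 ft²/s; V₁ = q/y₁ = 81.66 ft/s. Fr₁ = V₁/√(g·y₁) = 8.303.
By Bélanger, y₂/y₁ = ½[√(1 + 8Fr₁²) − 1] = ½[√552.48 − 1] = 11.25.
y₂ = 11.25 × 3.004 = 33.80 ft.
Tailwater y_tw = 46.24 ft: y_tw > y₂, so the jump is submerged.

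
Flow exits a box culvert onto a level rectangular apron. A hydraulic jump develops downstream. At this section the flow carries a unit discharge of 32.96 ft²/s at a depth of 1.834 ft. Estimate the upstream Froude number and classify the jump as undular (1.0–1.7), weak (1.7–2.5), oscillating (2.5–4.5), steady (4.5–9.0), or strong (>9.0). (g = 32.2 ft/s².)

Fr₁ = 2.339; weak jump

V₁ = q/y₁ = 32.96/1.834 = 17.97 ft/s. Fr₁ = V₁/√(g·y₁) = 17.97/√(32.2×1.834) = 2.339.
Fr₁ = 2.339 lies in the weak range.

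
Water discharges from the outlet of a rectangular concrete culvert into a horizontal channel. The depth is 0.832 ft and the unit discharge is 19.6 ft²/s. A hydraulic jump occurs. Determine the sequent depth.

V₁ = q/y₁ = 19.6/0.832 = 23.6 ft/s. Fr₁ = V₁/√(g·y₁) = 23.6/√(32.2×0.832) = 4.55.
From the momentum equation for a rectangular channel, y₂/y₁ = ½[√(1 + 8Fr₁²) − 1] = ½[√166.7 − 1] = 5.96.
y₂ = 5.96 × 0.832 = 4.96 ft.

y₂ = 4.96 ft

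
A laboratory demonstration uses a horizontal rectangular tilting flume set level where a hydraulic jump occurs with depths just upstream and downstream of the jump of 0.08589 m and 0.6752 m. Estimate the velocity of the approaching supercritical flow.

V₁ = 5.417 m/s

For a rectangular channel the momentum equation gives q² = ½·g·y₁·y₂·(y₁ + y₂) = ½×9.81×0.08589×0.6752×0.7611 = 0.2165.
q = √0.2165 = 0.4653 m²/s.
V₁ = q/y₁ = 0.4653/0.08589 = 5.417 m/s.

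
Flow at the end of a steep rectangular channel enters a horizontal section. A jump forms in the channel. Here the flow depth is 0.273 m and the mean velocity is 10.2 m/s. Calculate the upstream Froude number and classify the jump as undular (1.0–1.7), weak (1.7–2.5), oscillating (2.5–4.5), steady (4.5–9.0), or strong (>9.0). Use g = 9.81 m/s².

Fr₁ = V₁/√(g·y₁) = 10.2/√(9.81×0.273) = 6.23.
Fr₁ = 6.23 lies in the steady range.

Fr₁ = 6.23; steady jump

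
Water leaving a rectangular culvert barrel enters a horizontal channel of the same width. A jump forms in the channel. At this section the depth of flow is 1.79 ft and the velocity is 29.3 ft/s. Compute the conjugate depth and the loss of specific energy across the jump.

Fr₁ = V₁/√(g·y₁) = 29.3/√(32.2×1.79) = 3.86.
By Bélanger, y₂/y₁ = ½[√(1 + 8Fr₁²) − 1] = ½[√120.2 − 1] = 4.98.
y₂ = 4.98 × 1.79 = 8.92 ft.
Head loss: ΔE = (y₂ − y₁)³/(4y₁y₂) = (8.92 − 1.79)³/(4×1.79×8.92) = 362/63.8 = 5.67 ft.

y₂ = 8.92 ft; ΔE = 5.67 ft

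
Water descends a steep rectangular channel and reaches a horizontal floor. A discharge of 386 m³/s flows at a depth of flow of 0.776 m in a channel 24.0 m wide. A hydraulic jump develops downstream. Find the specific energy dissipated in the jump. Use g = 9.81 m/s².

ΔE = 14.6 m

q = Q/b = 386/24.0 = 16.1 m²/s; V₁ = q/y₁ = 20.7 m/s. Fr₁ = V₁/√(g·y₁) = 7.51.
Sequent-depth ratio: y₂/y₁ = ½[√(1 + 8Fr₁²) − 1] = ½[√452.4 − 1] = 10.1.
y₂ = 10.1 × 0.776 = 7.86 m.
Head loss: ΔE = (y₂ − y₁)³/(4y₁y₂) = (7.86 − 0.776)³/(4×0.776×7.86) = 356/24.4 = 14.6 m.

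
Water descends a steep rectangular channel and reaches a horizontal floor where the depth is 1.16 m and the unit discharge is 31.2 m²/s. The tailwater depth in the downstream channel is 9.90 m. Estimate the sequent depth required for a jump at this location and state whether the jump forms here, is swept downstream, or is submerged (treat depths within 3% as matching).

y₂ = 12.5 m; the jump is swept downstream

V₁ = q/y₁ = 31.2/1.16 = 26.9 m/s. Fr₁ = V₁/√(g·y₁) = 26.9/√(9.81×1.16) = 7.97.
Bélanger equation: y₂/y₁ = ½[√(1 + 8Fr₁²) − 1] = ½[√509.6 − 1] = 10.8.
y₂ = 10.8 × 1.16 = 12.5 m.
Tailwater y_tw = 9.90 m: y_tw < y₂, so the jump is swept downstream.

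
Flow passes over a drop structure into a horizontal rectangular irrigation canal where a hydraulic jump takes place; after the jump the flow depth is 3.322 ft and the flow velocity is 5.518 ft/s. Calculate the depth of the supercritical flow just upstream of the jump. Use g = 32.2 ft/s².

y₁ = 1.346 ft

Fr₂ = V₂/√(g·y₂) = 5.518/√(32.2×3.322) = 0.5335.
Since the conjugate-depth ratio holds either way, y₁/y₂ = ½[√(1 + 8Fr₂²) − 1] = ½[√3.2772 − 1] = 0.4051.
y₁ = 0.4051 × 3.322 = 1.346 ft.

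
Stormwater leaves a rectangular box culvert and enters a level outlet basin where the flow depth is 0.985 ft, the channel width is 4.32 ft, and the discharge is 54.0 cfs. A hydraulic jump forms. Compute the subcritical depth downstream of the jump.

y₂ = 2.68 ft

q = Q/b = 54.0/4.32 = 12.5 ft²/s; V₁ = q/y₁ = 12.7 ft/s. Fr₁ = V₁/√(g·y₁) = 2.25.
From the momentum equation for a rectangular channel, y₂/y₁ = ½[√(1 + 8Fr₁²) − 1] = ½[√41.62 − 1] = 2.73.
y₂ = 2.73 × 0.985 = 2.68 ft.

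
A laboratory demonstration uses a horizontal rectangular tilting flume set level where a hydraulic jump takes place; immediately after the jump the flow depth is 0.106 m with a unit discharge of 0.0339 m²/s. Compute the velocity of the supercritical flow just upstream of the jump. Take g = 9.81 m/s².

V₁ = 1.90 m/s

V₂ = q/y₂ = 0.0339/0.106 = 0.320 m/s; Fr₂ = V₂/√(g·y₂) = 0.314.
Applying the sequent-depth relation in reverse, y₁/y₂ = ½[√(1 + 8Fr₂²) − 1] = ½[√1.787 − 1] = 0.168.
y₁ = 0.168 × 0.106 = 0.0178 m.
V₁ = q/y₁ = 0.0339/0.0178 = 1.90 m/s.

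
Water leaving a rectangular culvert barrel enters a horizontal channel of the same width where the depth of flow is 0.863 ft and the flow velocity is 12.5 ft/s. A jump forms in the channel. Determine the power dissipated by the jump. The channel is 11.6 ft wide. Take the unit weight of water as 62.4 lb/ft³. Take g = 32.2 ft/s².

P = 7.16 hp

Fr₁ = V₁/√(g·y₁) = 12.5/√(32.2×0.863) = 2.37.
Sequent-depth ratio: y₂/y₁ = ½[√(1 + 8Fr₁²) − 1] = ½[√45.98 − 1] = 2.89.
y₂ = 2.89 × 0.863 = 2.49 ft.
Head loss: ΔE = (y₂ − y₁)³/(4y₁y₂) = (2.49 − 0.863)³/(4×0.863×2.49) = 4.34/8.61 = 0.504 ft.
q = V₁·y₁ = 12.5 × 0.863 = 10.8 ft²/s. Q = q·b = 10.8 × 11.6 = 125 cfs. P = γ·Q·ΔE/550 = 62.4 × 125 × 0.504 / 550 = 7.16 hp.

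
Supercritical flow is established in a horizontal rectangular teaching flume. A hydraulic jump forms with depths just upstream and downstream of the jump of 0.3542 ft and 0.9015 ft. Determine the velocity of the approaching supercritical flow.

For a rectangular channel the momentum equation gives q² = ½·g·y₁·y₂·(y₁ + y₂) = ½×32.2×0.3542×0.9015×1.256 = 6.455.
q = √6.455 = 2.541 ft²/s.
V₁ = q/y₁ = 2.541/0.3542 = 7.173 ft/s.

V₁ = 7.173 ft/s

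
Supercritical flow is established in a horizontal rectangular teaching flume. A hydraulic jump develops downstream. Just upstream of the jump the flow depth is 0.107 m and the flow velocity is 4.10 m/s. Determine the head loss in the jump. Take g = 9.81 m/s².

ΔE = 0.377 m

Fr₁ = V₁/√(g·y₁) = 4.10/√(9.81×0.107) = 4.00.
By Bélanger, y₂/y₁ = ½[√(1 + 8Fr₁²) − 1] = ½[√129.1 − 1] = 5.18.
y₂ = 5.18 × 0.107 = 0.554 m.
q = V₁·y₁ = 4.10 × 0.107 = 0.439 m²/s. V₂ = q/y₂ = 0.439/0.554 = 0.791 m/s. E₁ = y₁ + V₁²/2g = 0.964 m; E₂ = y₂ + V₂²/2g = 0.586 m. ΔE = E₁ − E₂ = 0.377 m.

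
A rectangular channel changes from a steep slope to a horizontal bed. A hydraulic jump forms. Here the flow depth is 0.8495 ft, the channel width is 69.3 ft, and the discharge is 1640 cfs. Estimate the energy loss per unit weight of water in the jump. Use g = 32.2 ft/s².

ΔE = 6.669 ft

q = Q/b = 1640/69.3 = 23.67 ft²/s; V₁ = q/y₁ = 27.86 ft/s. Fr₁ = V₁/√(g·y₁) = 5.326.
From the momentum equation for a rectangular channel, y₂/y₁ = ½[√(1 + 8Fr₁²) − 1] = ½[√227.97 − 1] = 7.049.
y₂ = 7.049 × 0.8495 = 5.988 ft.
V₂ = q/y₂ = 23.67/5.988 = 3.952 ft/s. E₁ = y₁ + V₁²/2g = 12.90 ft; E₂ = y₂ + V₂²/2g = 6.231 ft. ΔE = E₁ − E₂ = 6.669 ft.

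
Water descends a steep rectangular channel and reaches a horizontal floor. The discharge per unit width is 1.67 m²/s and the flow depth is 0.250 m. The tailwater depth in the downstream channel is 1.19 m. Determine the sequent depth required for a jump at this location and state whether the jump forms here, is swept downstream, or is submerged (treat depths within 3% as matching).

V₁ = q/y₁ = 1.67/0.250 = 6.68 m/s. Fr₁ = V₁/√(g·y₁) = 6.68/√(9.81×0.250) = 4.27.
From the momentum equation for a rectangular channel, y₂/y₁ = ½[√(1 + 8Fr₁²) − 1] = ½[√146.6 − 1] = 5.55.
y₂ = 5.55 × 0.250 = 1.39 m.
Tailwater y_tw = 1.19 m: y_tw < y₂, so the jump is swept downstream.

y₂ = 1.39 m; the jump is swept downstream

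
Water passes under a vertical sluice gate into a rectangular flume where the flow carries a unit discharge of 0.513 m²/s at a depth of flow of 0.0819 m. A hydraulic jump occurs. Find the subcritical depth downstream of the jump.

y₂ = 0.769 m

V₁ = q/y₁ = 0.513/0.0819 = 6.26 m/s. Fr₁ = V₁/√(g·y₁) = 6.26/√(9.81×0.0819) = 6.99.
From the momentum equation for a rectangular channel, y₂/y₁ = ½[√(1 + 8Fr₁²) − 1] = ½[√391.7 − 1] = 9.40.
y₂ = 9.40 × 0.0819 = 0.769 m.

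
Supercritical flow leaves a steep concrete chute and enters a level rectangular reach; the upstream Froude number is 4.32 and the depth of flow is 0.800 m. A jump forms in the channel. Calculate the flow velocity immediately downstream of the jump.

V₂ = 2.15 m/s

Fr₁ = 4.32 (given).
Bélanger equation: y₂/y₁ = ½[√(1 + 8Fr₁²) − 1] = ½[√150.3 − 1] = 5.63.
y₂ = 5.63 × 0.800 = 4.50 m.
V₁ = Fr₁·√(g·y₁) = 4.32×√(9.81×0.800) = 12.1 m/s; q = V₁·y₁ = 9.68 m²/s.
V₂ = q/y₂ = 9.68/4.50 = 2.15 m/s.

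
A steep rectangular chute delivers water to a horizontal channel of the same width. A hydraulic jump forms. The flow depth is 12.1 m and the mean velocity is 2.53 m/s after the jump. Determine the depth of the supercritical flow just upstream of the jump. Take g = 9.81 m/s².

y₁ = 1.19 m

Fr₂ = V₂/√(g·y₂) = 2.53/√(9.81×12.1) = 0.232.
The Bélanger relation is symmetric: y₁/y₂ = ½[√(1 + 8Fr₂²) − 1] = ½[√1.431 − 1] = 0.0982.
y₁ = 0.0982 × 12.1 = 1.19 m.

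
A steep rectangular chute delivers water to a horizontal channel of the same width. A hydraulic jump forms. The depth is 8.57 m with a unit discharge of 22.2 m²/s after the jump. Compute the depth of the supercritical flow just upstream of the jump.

V₂ = q/y₂ = 22.2/8.57 = 2.59 m/s; Fr₂ = V₂/√(g·y₂) = 0.283.
The Bélanger relation is symmetric: y₁/y₂ = ½[√(1 + 8Fr₂²) − 1] = ½[√1.639 − 1] = 0.140.
y₁ = 0.140 × 8.57 = 1.20 m.

y₁ = 1.20 m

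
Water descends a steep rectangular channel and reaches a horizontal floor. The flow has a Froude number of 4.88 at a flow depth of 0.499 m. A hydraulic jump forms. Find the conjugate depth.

Fr₁ = 4.88 (given).
By Bélanger, y₂/y₁ = ½[√(1 + 8Fr₁²) − 1] = ½[√191.5 − 1] = 6.42.
y₂ = 6.42 × 0.499 = 3.20 m.

y₂ = 3.20 m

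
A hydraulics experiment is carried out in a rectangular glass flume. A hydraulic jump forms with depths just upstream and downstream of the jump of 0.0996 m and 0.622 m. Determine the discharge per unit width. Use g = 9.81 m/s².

For a rectangular channel the momentum equation gives q² = ½·g·y₁·y₂·(y₁ + y₂) = ½×9.81×0.0996×0.622×0.722 = 0.219.
q = √0.219 = 0.468 m²/s.

q = 0.468 m²/s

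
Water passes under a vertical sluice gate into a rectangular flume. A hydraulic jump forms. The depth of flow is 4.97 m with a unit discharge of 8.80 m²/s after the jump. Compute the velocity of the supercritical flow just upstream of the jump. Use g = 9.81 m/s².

V₁ = 15.4 m/s

V₂ = q/y₂ = 8.80/4.97 = 1.77 m/s; Fr₂ = V₂/√(g·y₂) = 0.254.
The Bélanger relation is symmetric: y₁/y₂ = ½[√(1 + 8Fr₂²) − 1] = ½[√1.514 − 1] = 0.115.
y₁ = 0.115 × 4.97 = 0.573 m.
V₁ = q/y₁ = 8.80/0.573 = 15.4 m/s.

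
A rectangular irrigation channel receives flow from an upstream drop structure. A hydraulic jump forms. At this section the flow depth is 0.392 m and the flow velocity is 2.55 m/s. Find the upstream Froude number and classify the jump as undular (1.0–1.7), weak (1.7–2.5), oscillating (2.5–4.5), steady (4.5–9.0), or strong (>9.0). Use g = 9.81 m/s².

Fr₁ = 1.30; undular jump

Fr₁ = V₁/√(g·y₁) = 2.55/√(9.81×0.392) = 1.30.
Fr₁ = 1.30 lies in the undular range.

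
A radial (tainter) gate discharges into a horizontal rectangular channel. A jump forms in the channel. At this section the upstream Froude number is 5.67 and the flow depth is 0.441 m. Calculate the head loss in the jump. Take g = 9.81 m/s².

Fr₁ = 5.67 (given).
Conjugate-depth relation: y₂/y₁ = ½[√(1 + 8Fr₁²) − 1] = ½[√258.2 − 1] = 7.53.
y₂ = 7.53 × 0.441 = 3.32 m.
Head loss: ΔE = (y₂ − y₁)³/(4y₁y₂) = (3.32 − 0.441)³/(4×0.441×3.32) = 23.9/5.86 = 4.08 m.

ΔE = 4.08 m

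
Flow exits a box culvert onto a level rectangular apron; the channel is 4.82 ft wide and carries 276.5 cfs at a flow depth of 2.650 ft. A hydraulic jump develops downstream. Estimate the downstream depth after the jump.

y₂ = 7.557 ft

q = Q/b = 276.5/4.82 = 57.37 ft²/s; V₁ = q/y₁ = 21.65 ft/s. Fr₁ = V₁/√(g·y₁) = 2.343.
By Bélanger, y₂/y₁ = ½[√(1 + 8Fr₁²) − 1] = ½[√44.933 − 1] = 2.852.
y₂ = 2.852 × 2.650 = 7.557 ft.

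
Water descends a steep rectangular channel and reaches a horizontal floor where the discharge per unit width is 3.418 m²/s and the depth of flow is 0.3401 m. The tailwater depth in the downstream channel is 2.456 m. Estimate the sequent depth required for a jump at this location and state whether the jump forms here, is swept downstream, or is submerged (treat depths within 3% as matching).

y₂ = 2.482 m; the jump forms here

V₁ = q/y₁ = 3.418/0.3401 = 10.05 m/s. Fr₁ = V₁/√(g·y₁) = 10.05/√(9.81×0.3401) = 5.502.
Bélanger equation: y₂/y₁ = ½[√(1 + 8Fr₁²) − 1] = ½[√243.18 − 1] = 7.297.
y₂ = 7.297 × 0.3401 = 2.482 m.
Tailwater y_tw = 2.456 m: y_tw ≈ y₂, so the jump forms here.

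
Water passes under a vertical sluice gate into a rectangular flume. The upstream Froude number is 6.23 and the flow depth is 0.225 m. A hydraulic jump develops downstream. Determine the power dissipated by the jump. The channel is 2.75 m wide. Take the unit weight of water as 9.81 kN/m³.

Fr₁ = 6.23 (given).
Sequent-depth ratio: y₂/y₁ = ½[√(1 + 8Fr₁²) − 1] = ½[√311.5 − 1] = 8.32.
y₂ = 8.32 × 0.225 = 1.87 m.
Head loss: ΔE = (y₂ − y₁)³/(4y₁y₂) = (1.87 − 0.225)³/(4×0.225×1.87) = 4.48/1.69 = 2.66 m.
V₁ = Fr₁·√(g·y₁) = 6.23×√(9.81×0.225) = 9.26 m/s; q = V₁·y₁ = 2.08 m²/s. Q = q·b = 2.08 × 2.75 = 5.73 m³/s. P = γ·Q·ΔE = 9.81 × 5.73 × 2.66 = 149 kW.

P = 149 kW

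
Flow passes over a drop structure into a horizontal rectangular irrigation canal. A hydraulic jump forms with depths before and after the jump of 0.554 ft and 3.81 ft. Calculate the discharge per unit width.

q = 12.2 ft²/s

For a rectangular channel the momentum equation gives q² = ½·g·y₁·y₂·(y₁ + y₂) = ½×32.2×0.554×3.81×4.36 = 148.
q = √148 = 12.2 ft²/s.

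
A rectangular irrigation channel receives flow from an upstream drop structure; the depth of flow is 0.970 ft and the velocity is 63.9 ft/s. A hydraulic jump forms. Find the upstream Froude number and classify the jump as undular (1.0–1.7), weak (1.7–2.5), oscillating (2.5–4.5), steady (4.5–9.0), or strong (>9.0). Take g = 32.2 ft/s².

Fr₁ = 11.4; strong jump

Fr₁ = V₁/√(g·y₁) = 63.9/√(32.2×0.970) = 11.4.
Fr₁ = 11.4 lies in the strong range.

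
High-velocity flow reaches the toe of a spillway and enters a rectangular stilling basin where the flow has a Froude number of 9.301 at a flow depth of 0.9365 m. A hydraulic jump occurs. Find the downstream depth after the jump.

y₂ = 11.86 m

Fr₁ = 9.301 (given).
From the momentum equation for a rectangular channel, y₂/y₁ = ½[√(1 + 8Fr₁²) − 1] = ½[√693.07 − 1] = 12.66.
y₂ = 12.66 × 0.9365 = 11.86 m.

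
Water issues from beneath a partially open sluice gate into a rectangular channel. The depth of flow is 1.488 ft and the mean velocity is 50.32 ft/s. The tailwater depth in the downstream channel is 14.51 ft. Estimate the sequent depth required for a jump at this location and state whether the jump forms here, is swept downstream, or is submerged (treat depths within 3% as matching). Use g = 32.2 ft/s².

y₂ = 14.57 ft; the jump forms here

Fr₁ = V₁/√(g·y₁) = 50.32/√(32.2×1.488) = 7.270.
Sequent-depth ratio: y₂/y₁ = ½[√(1 + 8Fr₁²) − 1] = ½[√423.78 − 1] = 9.793.
y₂ = 9.793 × 1.488 = 14.57 ft.
Tailwater y_tw = 14.51 ft: y_tw ≈ y₂, so the jump forms here.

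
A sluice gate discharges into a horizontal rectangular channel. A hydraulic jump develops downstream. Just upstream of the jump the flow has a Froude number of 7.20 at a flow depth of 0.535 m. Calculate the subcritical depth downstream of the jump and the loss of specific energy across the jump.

Fr₁ = 7.20 (given).
From the momentum equation for a rectangular channel, y₂/y₁ = ½[√(1 + 8Fr₁²) − 1] = ½[√415.7 − 1] = 9.69.
y₂ = 9.69 × 0.535 = 5.19 m.
Head loss: ΔE = (y₂ − y₁)³/(4y₁y₂) = (5.19 − 0.535)³/(4×0.535×5.19) = 101/11.1 = 9.07 m.

y₂ = 5.19 m; ΔE = 9.07 m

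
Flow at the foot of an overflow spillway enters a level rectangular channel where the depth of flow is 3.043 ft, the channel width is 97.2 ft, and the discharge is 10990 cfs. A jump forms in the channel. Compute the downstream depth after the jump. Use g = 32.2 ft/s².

q = Q/b = 10990/97.2 = 113.1 ft²/s; V₁ = q/y₁ = 37.16 ft/s. Fr₁ = V₁/√(g·y₁) = 3.754.
From the momentum equation for a rectangular channel, y₂/y₁ = ½[√(1 + 8Fr₁²) − 1] = ½[√113.72 − 1] = 4.832.
y₂ = 4.832 × 3.043 = 14.70 ft.

y₂ = 14.70 ft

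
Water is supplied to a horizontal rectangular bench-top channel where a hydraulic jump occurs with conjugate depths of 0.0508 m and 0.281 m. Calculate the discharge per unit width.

q = 0.152 m²/s

For a rectangular channel the momentum equation gives q² = ½·g·y₁·y₂·(y₁ + y₂) = ½×9.81×0.0508×0.281×0.332 = 0.0232.
q = √0.0232 = 0.152 m²/s.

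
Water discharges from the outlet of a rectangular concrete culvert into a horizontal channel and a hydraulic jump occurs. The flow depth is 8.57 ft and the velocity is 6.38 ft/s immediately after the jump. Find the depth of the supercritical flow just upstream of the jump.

Fr₂ = V₂/√(g·y₂) = 6.38/√(32.2×8.57) = 0.384.
Since the conjugate-depth ratio holds either way, y₁/y₂ = ½[√(1 + 8Fr₂²) − 1] = ½[√2.180 − 1] = 0.238.
y₁ = 0.238 × 8.57 = 2.04 ft.

y₁ = 2.04 ft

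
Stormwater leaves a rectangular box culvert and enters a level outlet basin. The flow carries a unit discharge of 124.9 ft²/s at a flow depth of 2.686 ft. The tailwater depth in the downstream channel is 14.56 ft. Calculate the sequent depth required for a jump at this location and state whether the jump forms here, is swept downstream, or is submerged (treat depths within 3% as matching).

y₂ = 17.70 ft; the jump is swept downstream

V₁ = q/y₁ = 124.9/2.686 = 46.50 ft/s. Fr₁ = V₁/√(g·y₁) = 46.50/√(32.2×2.686) = 5.000.
Sequent-depth ratio: y₂/y₁ = ½[√(1 + 8Fr₁²) − 1] = ½[√201.01 − 1] = 6.589.
y₂ = 6.589 × 2.686 = 17.70 ft.
Tailwater y_tw = 14.56 ft: y_tw < y₂, so the jump is swept downstream.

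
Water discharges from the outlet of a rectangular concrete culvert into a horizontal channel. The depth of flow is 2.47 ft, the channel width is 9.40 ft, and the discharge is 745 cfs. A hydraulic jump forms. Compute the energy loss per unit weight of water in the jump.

ΔE = 6.31 ft

q = Q/b = 745/9.40 = 79.3 ft²/s; V₁ = q/y₁ = 32.1 ft/s. Fr₁ = V₁/√(g·y₁) = 3.60.
Sequent-depth ratio: y₂/y₁ = ½[√(1 + 8Fr₁²) − 1] = ½[√104.6 − 1] = 4.61.
y₂ = 4.61 × 2.47 = 11.4 ft.
V₂ = q/y₂ = 79.3/11.4 = 6.96 ft/s. E₁ = y₁ + V₁²/2g = 18.5 ft; E₂ = y₂ + V₂²/2g = 12.1 ft. ΔE = E₁ − E₂ = 6.31 ft.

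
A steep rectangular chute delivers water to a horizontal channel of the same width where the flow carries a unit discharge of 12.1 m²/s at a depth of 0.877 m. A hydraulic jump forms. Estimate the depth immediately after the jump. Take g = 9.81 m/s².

y₂ = 5.41 m

V₁ = q/y₁ = 12.1/0.877 = 13.8 m/s. Fr₁ = V₁/√(g·y₁) = 13.8/√(9.81×0.877) = 4.70.
Bélanger equation: y₂/y₁ = ½[√(1 + 8Fr₁²) − 1] = ½[√178.0 − 1] = 6.17.
y₂ = 6.17 × 0.877 = 5.41 m.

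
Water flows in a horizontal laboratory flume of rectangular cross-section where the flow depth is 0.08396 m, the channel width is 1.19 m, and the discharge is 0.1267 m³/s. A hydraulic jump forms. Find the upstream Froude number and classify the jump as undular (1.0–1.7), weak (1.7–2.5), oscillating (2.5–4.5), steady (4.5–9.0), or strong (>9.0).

q = Q/b = 0.1267/1.19 = 0.1065 m²/s; V₁ = q/y₁ = 1.268 m/s. Fr₁ = V₁/√(g·y₁) = 1.397.
Fr₁ = 1.397 lies in the undular range.

Fr₁ = 1.397; undular jump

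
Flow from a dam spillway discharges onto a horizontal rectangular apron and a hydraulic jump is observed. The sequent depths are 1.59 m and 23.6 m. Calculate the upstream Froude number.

Fr₁ = 10.8

For a rectangular channel the momentum equation gives q² = ½·g·y₁·y₂·(y₁ + y₂) = ½×9.81×1.59×23.6×25.2 = 4636.
q = √4636 = 68.1 m²/s.
V₁ = q/y₁ = 42.8 m/s; Fr₁ = V₁/√(g·y₁) = 10.8.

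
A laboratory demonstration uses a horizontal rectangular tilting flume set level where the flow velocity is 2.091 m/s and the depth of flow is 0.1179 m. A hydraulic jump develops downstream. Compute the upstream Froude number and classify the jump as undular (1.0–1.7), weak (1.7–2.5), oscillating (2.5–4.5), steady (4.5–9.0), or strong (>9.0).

Fr₁ = 1.944; weak jump

Fr₁ = V₁/√(g·y₁) = 2.091/√(9.81×0.1179) = 1.944.
Fr₁ = 1.944 lies in the weak range.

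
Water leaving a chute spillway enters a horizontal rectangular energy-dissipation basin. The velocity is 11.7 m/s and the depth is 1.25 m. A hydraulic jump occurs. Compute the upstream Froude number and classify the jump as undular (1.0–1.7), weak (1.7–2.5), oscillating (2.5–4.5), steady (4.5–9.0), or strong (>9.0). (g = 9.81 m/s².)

Fr₁ = V₁/√(g·y₁) = 11.7/√(9.81×1.25) = 3.34.
Fr₁ = 3.34 lies in the oscillating range.

Fr₁ = 3.34; oscillating jump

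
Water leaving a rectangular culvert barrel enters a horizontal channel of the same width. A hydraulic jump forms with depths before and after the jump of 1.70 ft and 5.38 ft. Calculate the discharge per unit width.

q = 32.3 ft²/s

For a rectangular channel the momentum equation gives q² = ½·g·y₁·y₂·(y₁ + y₂) = ½×32.2×1.70×5.38×7.08 = 1043.
q = √1043 = 32.3 ft²/s.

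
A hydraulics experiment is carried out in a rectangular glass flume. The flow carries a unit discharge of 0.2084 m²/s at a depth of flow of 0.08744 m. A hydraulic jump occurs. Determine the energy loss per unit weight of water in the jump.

V₁ = q/y₁ = 0.2084/0.08744 = 2.383 m/s. Fr₁ = V₁/√(g·y₁) = 2.383/√(9.81×0.08744) = 2.573.
By Bélanger, y₂/y₁ = ½[√(1 + 8Fr₁²) − 1] = ½[√53.977 − 1] = 3.173.
y₂ = 3.173 × 0.08744 = 0.2775 m.
Head loss: ΔE = (y₂ − y₁)³/(4y₁y₂) = (0.2775 − 0.08744)³/(4×0.08744×0.2775) = 0.006864/0.09705 = 0.07072 m.

ΔE = 0.07072 m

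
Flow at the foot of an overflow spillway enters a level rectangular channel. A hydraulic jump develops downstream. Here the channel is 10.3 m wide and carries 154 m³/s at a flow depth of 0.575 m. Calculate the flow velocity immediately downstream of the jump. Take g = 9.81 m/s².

V₂ = 1.73 m/s

q = Q/b = 154/10.3 = 15.0 m²/s; V₁ = q/y₁ = 26.0 m/s. Fr₁ = V₁/√(g·y₁) = 10.9.
Sequent-depth ratio: y₂/y₁ = ½[√(1 + 8Fr₁²) − 1] = ½[√959.9 − 1] = 15.0.
y₂ = 15.0 × 0.575 = 8.62 m.
V₂ = q/y₂ = 15.0/8.62 = 1.73 m/s.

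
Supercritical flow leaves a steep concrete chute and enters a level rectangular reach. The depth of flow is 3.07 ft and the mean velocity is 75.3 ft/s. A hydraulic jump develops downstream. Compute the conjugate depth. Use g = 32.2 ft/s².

y₂ = 31.4 ft

Fr₁ = V₁/√(g·y₁) = 75.3/√(32.2×3.07) = 7.57.
From the momentum equation for a rectangular channel, y₂/y₁ = ½[√(1 + 8Fr₁²) − 1] = ½[√459.9 − 1] = 10.2.
y₂ = 10.2 × 3.07 = 31.4 ft.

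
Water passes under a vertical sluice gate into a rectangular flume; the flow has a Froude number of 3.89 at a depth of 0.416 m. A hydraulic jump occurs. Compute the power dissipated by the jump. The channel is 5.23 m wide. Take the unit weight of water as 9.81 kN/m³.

Fr₁ = 3.89 (given).
Conjugate-depth relation: y₂/y₁ = ½[√(1 + 8Fr₁²) − 1] = ½[√122.1 − 1] = 5.02.
y₂ = 5.02 × 0.416 = 2.09 m.
V₁ = Fr₁·√(g·y₁) = 3.89×√(9.81×0.416) = 7.86 m/s; q = V₁·y₁ = 3.27 m²/s. V₂ = q/y₂ = 3.27/2.09 = 1.56 m/s. E₁ = y₁ + V₁²/2g = 3.56 m; E₂ = y₂ + V₂²/2g = 2.21 m. ΔE = E₁ − E₂ = 1.35 m.
Q = q·b = 3.27 × 5.23 = 17.1 m³/s. P = γ·Q·ΔE = 9.81 × 17.1 × 1.35 = 226 kW.

P = 226 kW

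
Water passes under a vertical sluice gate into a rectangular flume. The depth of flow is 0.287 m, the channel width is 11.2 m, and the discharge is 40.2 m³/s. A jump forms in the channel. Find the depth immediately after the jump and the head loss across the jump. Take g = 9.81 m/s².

q = Q/b = 40.2/11.2 = 3.59 m²/s; V₁ = q/y₁ = 12.5 m/s. Fr₁ = V₁/√(g·y₁) = 7.45.
By Bélanger, y₂/y₁ = ½[√(1 + 8Fr₁²) − 1] = ½[√445.4 − 1] = 10.1.
y₂ = 10.1 × 0.287 = 2.89 m.
V₂ = q/y₂ = 3.59/2.89 = 1.24 m/s. E₁ = y₁ + V₁²/2g = 8.26 m; E₂ = y₂ + V₂²/2g = 2.96 m. ΔE = E₁ − E₂ = 5.29 m.

y₂ = 2.89 m; ΔE = 5.29 m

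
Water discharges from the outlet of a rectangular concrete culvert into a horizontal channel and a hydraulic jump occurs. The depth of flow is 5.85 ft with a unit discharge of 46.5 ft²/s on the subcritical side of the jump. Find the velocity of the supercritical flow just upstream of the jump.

V₁ = 17.3 ft/s

V₂ = q/y₂ = 46.5/5.85 = 7.95 ft/s; Fr₂ = V₂/√(g·y₂) = 0.579.
The Bélanger relation is symmetric: y₁/y₂ = ½[√(1 + 8Fr₂²) − 1] = ½[√3.683 − 1] = 0.460.
y₁ = 0.460 × 5.85 = 2.69 ft.
V₁ = q/y₁ = 46.5/2.69 = 17.3 ft/s.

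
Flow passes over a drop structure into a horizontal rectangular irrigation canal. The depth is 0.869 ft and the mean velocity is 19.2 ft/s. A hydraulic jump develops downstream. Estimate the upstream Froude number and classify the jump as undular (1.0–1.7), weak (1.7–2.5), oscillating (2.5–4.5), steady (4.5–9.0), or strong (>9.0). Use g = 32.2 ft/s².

Fr₁ = V₁/√(g·y₁) = 19.2/√(32.2×0.869) = 3.63.
Fr₁ = 3.63 lies in the oscillating range.

Fr₁ = 3.63; oscillating jump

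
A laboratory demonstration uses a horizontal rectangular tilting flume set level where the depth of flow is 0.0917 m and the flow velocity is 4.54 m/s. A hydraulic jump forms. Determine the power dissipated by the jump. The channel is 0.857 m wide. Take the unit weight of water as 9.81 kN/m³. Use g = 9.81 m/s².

Fr₁ = V₁/√(g·y₁) = 4.54/√(9.81×0.0917) = 4.79.
From the momentum equation for a rectangular channel, y₂/y₁ = ½[√(1 + 8Fr₁²) − 1] = ½[√184.3 − 1] = 6.29.
y₂ = 6.29 × 0.0917 = 0.577 m.
Head loss: ΔE = (y₂ − y₁)³/(4y₁y₂) = (0.577 − 0.0917)³/(4×0.0917×0.577) = 0.114/0.211 = 0.539 m.
q = V₁·y₁ = 4.54 × 0.0917 = 0.416 m²/s. Q = q·b = 0.416 × 0.857 = 0.357 m³/s. P = γ·Q·ΔE = 9.81 × 0.357 × 0.539 = 1.89 kW.

P = 1.89 kW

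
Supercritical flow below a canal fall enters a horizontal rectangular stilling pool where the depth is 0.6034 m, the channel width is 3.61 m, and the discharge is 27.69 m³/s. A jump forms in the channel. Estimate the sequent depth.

q = Q/b = 27.69/3.61 = 7.670 m²/s; V₁ = q/y₁ = 12.71 m/s. Fr₁ = V₁/√(g·y₁) = 5.225.
By Bélanger, y₂/y₁ = ½[√(1 + 8Fr₁²) − 1] = ½[√219.39 − 1] = 6.906.
y₂ = 6.906 × 0.6034 = 4.167 m.

y₂ = 4.167 m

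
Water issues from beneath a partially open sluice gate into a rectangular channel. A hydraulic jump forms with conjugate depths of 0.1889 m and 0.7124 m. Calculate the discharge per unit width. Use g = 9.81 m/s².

q = 0.7713 m²/s

For a rectangular channel the momentum equation gives q² = ½·g·y₁·y₂·(y₁ + y₂) = ½×9.81×0.1889×0.7124×0.9013 = 0.5949.
q = √0.5949 = 0.7713 m²/s.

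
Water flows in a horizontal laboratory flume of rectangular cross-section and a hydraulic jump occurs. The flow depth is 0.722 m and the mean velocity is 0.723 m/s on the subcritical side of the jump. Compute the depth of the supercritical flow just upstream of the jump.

y₁ = 0.0943 m

Fr₂ = V₂/√(g·y₂) = 0.723/√(9.81×0.722) = 0.272.
From the momentum equation (using Fr₂), y₁/y₂ = ½[√(1 + 8Fr₂²) − 1] = ½[√1.590 − 1] = 0.131.
y₁ = 0.131 × 0.722 = 0.0943 m.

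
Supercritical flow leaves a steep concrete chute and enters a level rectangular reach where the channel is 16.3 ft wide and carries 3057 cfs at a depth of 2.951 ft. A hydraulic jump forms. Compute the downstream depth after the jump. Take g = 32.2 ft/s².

y₂ = 25.77 ft

q = Q/b = 3057/16.3 = 187.5 ft²/s; V₁ = q/y₁ = 63.55 ft/s. Fr₁ = V₁/√(g·y₁) = 6.520.
Bélanger equation: y₂/y₁ = ½[√(1 + 8Fr₁²) − 1] = ½[√341.05 − 1] = 8.734.
y₂ = 8.734 × 2.951 = 25.77 ft.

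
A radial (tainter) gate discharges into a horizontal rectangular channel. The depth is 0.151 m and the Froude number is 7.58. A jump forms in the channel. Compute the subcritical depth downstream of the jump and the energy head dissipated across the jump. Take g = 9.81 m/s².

Fr₁ = 7.58 (given).
From the momentum equation for a rectangular channel, y₂/y₁ = ½[√(1 + 8Fr₁²) − 1] = ½[√460.7 − 1] = 10.2.
y₂ = 10.2 × 0.151 = 1.54 m.
V₁ = Fr₁·√(g·y₁) = 7.58×√(9.81×0.151) = 9.23 m/s; q = V₁·y₁ = 1.39 m²/s. V₂ = q/y₂ = 1.39/1.54 = 0.902 m/s. E₁ = y₁ + V₁²/2g = 4.49 m; E₂ = y₂ + V₂²/2g = 1.59 m. ΔE = E₁ − E₂ = 2.90 m.

y₂ = 1.54 m; ΔE = 2.90 m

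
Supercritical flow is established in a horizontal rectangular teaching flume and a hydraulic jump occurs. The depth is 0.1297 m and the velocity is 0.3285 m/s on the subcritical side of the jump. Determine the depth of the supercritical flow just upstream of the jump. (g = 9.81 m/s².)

Fr₂ = V₂/√(g·y₂) = 0.3285/√(9.81×0.1297) = 0.2912.
From the momentum equation (using Fr₂), y₁/y₂ = ½[√(1 + 8Fr₂²) − 1] = ½[√1.6785 − 1] = 0.1478.
y₁ = 0.1478 × 0.1297 = 0.01917 m.

y₁ = 0.01917 m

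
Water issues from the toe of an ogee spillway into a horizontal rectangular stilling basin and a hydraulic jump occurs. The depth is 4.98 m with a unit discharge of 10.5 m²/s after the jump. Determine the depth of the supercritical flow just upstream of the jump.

V₂ = q/y₂ = 10.5/4.98 = 2.11 m/s; Fr₂ = V₂/√(g·y₂) = 0.302.
The Bélanger relation is symmetric: y₁/y₂ = ½[√(1 + 8Fr₂²) − 1] = ½[√1.728 − 1] = 0.157.
y₁ = 0.157 × 4.98 = 0.783 m.

y₁ = 0.783 m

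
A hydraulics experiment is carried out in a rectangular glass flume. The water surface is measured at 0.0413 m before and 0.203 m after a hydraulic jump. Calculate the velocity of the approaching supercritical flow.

V₁ = 2.43 m/s

For a rectangular channel the momentum equation gives q² = ½·g·y₁·y₂·(y₁ + y₂) = ½×9.81×0.0413×0.203×0.244 = 0.0100.
q = √0.0100 = 0.100 m²/s.
V₁ = q/y₁ = 0.100/0.0413 = 2.43 m/s.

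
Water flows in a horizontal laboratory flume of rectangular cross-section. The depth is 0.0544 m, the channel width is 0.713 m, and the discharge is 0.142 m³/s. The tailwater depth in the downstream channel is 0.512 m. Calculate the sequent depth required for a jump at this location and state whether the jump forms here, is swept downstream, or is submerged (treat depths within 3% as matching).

q = Q/b = 0.142/0.713 = 0.199 m²/s; V₁ = q/y₁ = 3.66 m/s. Fr₁ = V₁/√(g·y₁) = 5.01.
Bélanger equation: y₂/y₁ = ½[√(1 + 8Fr₁²) − 1] = ½[√201.9 − 1] = 6.60.
y₂ = 6.60 × 0.0544 = 0.359 m.
Tailwater y_tw = 0.512 m: y_tw > y₂, so the jump is submerged.

y₂ = 0.359 m; the jump is submerged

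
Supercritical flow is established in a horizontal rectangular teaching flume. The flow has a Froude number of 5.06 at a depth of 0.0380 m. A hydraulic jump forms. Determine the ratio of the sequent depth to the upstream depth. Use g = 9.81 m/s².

y₂/y₁ = 6.67

Fr₁ = 5.06 (given).
Bélanger equation: y₂/y₁ = ½[√(1 + 8Fr₁²) − 1] = ½[√205.8 − 1] = 6.67.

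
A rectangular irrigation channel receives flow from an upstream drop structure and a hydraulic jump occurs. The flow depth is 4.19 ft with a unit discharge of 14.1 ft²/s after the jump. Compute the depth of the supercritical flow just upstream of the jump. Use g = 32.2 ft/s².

V₂ = q/y₂ = 14.1/4.19 = 3.37 ft/s; Fr₂ = V₂/√(g·y₂) = 0.290.
Since the conjugate-depth ratio holds either way, y₁/y₂ = ½[√(1 + 8Fr₂²) − 1] = ½[√1.671 − 1] = 0.146.
y₁ = 0.146 × 4.19 = 0.614 ft.

y₁ = 0.614 ft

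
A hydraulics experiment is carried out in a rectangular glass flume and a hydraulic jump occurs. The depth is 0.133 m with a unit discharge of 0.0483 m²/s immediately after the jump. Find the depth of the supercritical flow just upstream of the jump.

V₂ = q/y₂ = 0.0483/0.133 = 0.363 m/s; Fr₂ = V₂/√(g·y₂) = 0.318.
From the momentum equation (using Fr₂), y₁/y₂ = ½[√(1 + 8Fr₂²) − 1] = ½[√1.809 − 1] = 0.172.
y₁ = 0.172 × 0.133 = 0.0229 m.

y₁ = 0.0229 m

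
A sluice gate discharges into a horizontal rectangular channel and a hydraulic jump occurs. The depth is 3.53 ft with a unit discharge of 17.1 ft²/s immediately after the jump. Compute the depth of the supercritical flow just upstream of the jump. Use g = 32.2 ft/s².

y₁ = 1.11 ft

V₂ = q/y₂ = 17.1/3.53 = 4.84 ft/s; Fr₂ = V₂/√(g·y₂) = 0.454.
The Bélanger relation is symmetric: y₁/y₂ = ½[√(1 + 8Fr₂²) − 1] = ½[√2.652 − 1] = 0.314.
y₁ = 0.314 × 3.53 = 1.11 ft.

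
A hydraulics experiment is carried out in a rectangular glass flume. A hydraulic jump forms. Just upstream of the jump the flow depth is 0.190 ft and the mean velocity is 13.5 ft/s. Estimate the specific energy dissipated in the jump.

Fr₁ = V₁/√(g·y₁) = 13.5/√(32.2×0.190) = 5.46.
Bélanger equation: y₂/y₁ = ½[√(1 + 8Fr₁²) − 1] = ½[√239.3 − 1] = 7.23.
y₂ = 7.23 × 0.190 = 1.37 ft.
Head loss: ΔE = (y₂ − y₁)³/(4y₁y₂) = (1.37 − 0.190)³/(4×0.190×1.37) = 1.66/1.04 = 1.59 ft.

ΔE = 1.59 ft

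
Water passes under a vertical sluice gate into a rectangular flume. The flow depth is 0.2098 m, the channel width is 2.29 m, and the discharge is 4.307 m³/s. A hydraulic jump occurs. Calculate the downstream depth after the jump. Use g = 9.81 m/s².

q = Q/b = 4.307/2.29 = 1.881 m²/s; V₁ = q/y₁ = 8.965 m/s. Fr₁ = V₁/√(g·y₁) = 6.249.
Conjugate-depth relation: y₂/y₁ = ½[√(1 + 8Fr₁²) − 1] = ½[√313.38 − 1] = 8.351.
y₂ = 8.351 × 0.2098 = 1.752 m.

y₂ = 1.752 m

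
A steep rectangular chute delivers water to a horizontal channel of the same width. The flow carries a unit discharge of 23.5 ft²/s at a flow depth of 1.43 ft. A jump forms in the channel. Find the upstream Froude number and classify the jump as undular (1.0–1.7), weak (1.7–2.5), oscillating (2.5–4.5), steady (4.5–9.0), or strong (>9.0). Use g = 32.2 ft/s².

Fr₁ = 2.42; weak jump

V₁ = q/y₁ = 23.5/1.43 = 16.4 ft/s. Fr₁ = V₁/√(g·y₁) = 16.4/√(32.2×1.43) = 2.42.
Fr₁ = 2.42 lies in the weak range.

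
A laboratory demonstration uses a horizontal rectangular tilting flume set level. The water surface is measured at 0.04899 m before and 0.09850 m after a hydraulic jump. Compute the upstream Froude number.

For a rectangular channel the momentum equation gives q² = ½·g·y₁·y₂·(y₁ + y₂) = ½×9.81×0.04899×0.09850×0.1475 = 0.003491.
q = √0.003491 = 0.05908 m²/s.
V₁ = q/y₁ = 1.206 m/s; Fr₁ = V₁/√(g·y₁) = 1.740.

Fr₁ = 1.740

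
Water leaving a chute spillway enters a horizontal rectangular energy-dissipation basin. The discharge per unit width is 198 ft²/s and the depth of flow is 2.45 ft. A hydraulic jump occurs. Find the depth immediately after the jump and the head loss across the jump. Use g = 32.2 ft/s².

V₁ = q/y₁ = 198/2.45 = 80.8 ft/s. Fr₁ = V₁/√(g·y₁) = 80.8/√(32.2×2.45) = 9.10.
Bélanger equation: y₂/y₁ = ½[√(1 + 8Fr₁²) − 1] = ½[√663.3 − 1] = 12.4.
y₂ = 12.4 × 2.45 = 30.3 ft.
V₂ = q/y₂ = 198/30.3 = 6.53 ft/s. E₁ = y₁ + V₁²/2g = 104 ft; E₂ = y₂ + V₂²/2g = 31.0 ft. ΔE = E₁ − E₂ = 72.9 ft.

y₂ = 30.3 ft; ΔE = 72.9 ft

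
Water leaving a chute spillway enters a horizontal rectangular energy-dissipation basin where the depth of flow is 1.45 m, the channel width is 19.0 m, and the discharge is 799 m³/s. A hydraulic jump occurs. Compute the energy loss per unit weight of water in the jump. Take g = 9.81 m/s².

ΔE = 28.9 m

q = Q/b = 799/19.0 = 42.1 m²/s; V₁ = q/y₁ = 29.0 m/s. Fr₁ = V₁/√(g·y₁) = 7.69.
From the momentum equation for a rectangular channel, y₂/y₁ = ½[√(1 + 8Fr₁²) − 1] = ½[√474.0 − 1] = 10.4.
y₂ = 10.4 × 1.45 = 15.1 m.
Head loss: ΔE = (y₂ − y₁)³/(4y₁y₂) = (15.1 − 1.45)³/(4×1.45×15.1) = 2521/87.3 = 28.9 m.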